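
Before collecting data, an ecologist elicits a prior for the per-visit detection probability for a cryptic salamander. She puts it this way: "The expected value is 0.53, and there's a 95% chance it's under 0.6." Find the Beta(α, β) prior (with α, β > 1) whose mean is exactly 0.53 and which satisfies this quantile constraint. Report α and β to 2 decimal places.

With mean 0.53 fixed, write α = 0.53s, β = 0.47s where s = α+β.
Need P(θ < 0.6) = 0.95 under Beta(0.53s, 0.47s). Normal approximation: (q−m)/√(m(1−m)/s) ≈ z_{0.95} = 1.64, so s ≈ 0.53·0.47·(1.64)²/(0.6−0.53)² = 137.5.
At s = 137.5: P(θ<0.6) ≈ 0.951. Adjusting to match 0.95 gives s ≈ 135.69.
So α = 0.53·135.69 ≈ 71.92, β = 0.47·135.69 ≈ 63.78.

α ≈ 71.92, β ≈ 63.78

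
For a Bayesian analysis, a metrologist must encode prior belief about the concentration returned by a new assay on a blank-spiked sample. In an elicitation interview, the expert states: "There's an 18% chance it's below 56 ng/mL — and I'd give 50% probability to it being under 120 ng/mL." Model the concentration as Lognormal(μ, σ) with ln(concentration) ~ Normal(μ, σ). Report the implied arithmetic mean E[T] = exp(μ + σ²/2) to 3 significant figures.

If T ~ Lognormal(μ,σ) then ln T ~ Normal(μ,σ), so the p-quantile of ln T is μ + z_p·σ.
ln(56) = 4.025 and ln(120) = 4.787; z_{0.18} = -0.9154, z_{0.5} = 0.
σ = (4.787 − 4.025)/(0 − (-0.9154)) = 0.833.
μ = 4.025 − (-0.9154)·0.833 = 4.787.
E[T] = exp(μ + σ²/2) = exp(4.787 + 0.3466) = 170 ng/mL.

E[T] ≈ 170 ng/mL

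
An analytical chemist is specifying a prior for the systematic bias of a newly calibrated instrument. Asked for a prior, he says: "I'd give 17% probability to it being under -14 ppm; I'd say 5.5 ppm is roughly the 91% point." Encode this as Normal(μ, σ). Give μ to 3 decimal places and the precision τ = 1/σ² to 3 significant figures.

μ = -5.892, τ = 0.0139

For Normal(μ,σ), the p-quantile is μ + z_p·σ. Here z_{0.17} = -0.9542, z_{0.91} = 1.341.
So -14 = μ − 0.9542σ and 5.5 = μ + 1.341σ.
Subtracting: σ = (5.5 − -14)/(1.341 − (-0.9542)) = 8.497.
Then μ = -14 − (-0.9542)·8.497 = -5.892.
Precision τ = 1/σ² = 1/8.497² = 0.0139.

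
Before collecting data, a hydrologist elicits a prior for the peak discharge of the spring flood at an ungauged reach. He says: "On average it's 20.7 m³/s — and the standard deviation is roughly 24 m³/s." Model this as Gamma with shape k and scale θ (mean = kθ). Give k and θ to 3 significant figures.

For Gamma(k, scale θ): mean = kθ, variance = kθ², so CV = 1/√k.
CV = SD/mean = 24/20.7 = 1.159, hence k = 1/CV² = 0.744.
Then θ = mean/k = 20.7/0.744 = 27.8.

k ≈ 0.744, θ ≈ 27.8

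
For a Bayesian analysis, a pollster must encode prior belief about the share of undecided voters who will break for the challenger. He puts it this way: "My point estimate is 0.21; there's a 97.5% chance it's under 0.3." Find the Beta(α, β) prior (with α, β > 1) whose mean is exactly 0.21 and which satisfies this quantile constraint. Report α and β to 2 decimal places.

With mean 0.21 fixed, write α = 0.21s, β = 0.79s where s = α+β.
Need P(θ < 0.3) = 0.975 under Beta(0.21s, 0.79s). Normal approximation: (q−m)/√(m(1−m)/s) ≈ z_{0.975} = 1.96, so s ≈ 0.21·0.79·(1.96)²/(0.3−0.21)² = 78.7.
At s = 78.7: P(θ<0.3) ≈ 0.968. Adjusting to match 0.975 gives s ≈ 88.90.
So α = 0.21·88.90 ≈ 18.67, β = 0.79·88.90 ≈ 70.23.

α ≈ 18.67, β ≈ 70.23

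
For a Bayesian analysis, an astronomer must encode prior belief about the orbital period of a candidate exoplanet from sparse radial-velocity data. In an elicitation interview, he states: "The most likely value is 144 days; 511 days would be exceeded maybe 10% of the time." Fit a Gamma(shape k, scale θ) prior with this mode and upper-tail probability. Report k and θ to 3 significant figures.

k ≈ 2.16, θ ≈ 124

Gamma(k,θ) with k>1 has mode (k−1)θ, so θ = 144/(k−1).
Need P(X < 511) = 0.9 with θ tied to k this way. Start at k = 2, θ = 144: P(X<511) ≈ 0.869.
Too low — raise k to concentrate. Iterating converges to k ≈ 2.16.
Then θ = 144/(2.16−1) ≈ 124.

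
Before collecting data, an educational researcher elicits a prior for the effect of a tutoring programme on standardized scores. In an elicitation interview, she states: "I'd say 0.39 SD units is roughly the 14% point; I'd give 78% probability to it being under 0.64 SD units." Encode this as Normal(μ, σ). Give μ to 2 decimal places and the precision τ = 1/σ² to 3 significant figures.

The p-quantile of Normal(μ,σ) is μ + z_p·σ, with z_{0.14} = -1.08 and z_{0.78} = 0.7722.
Eliminate σ: μ = (z₂·x₁ − z₁·x₂)/(z₂ − z₁) = (0.7722·0.39 − (-1.08)·0.64)/1.853 = 0.54.
Then σ = (x₂ − x₁)/(z₂ − z₁) = (0.64 − 0.39)/1.853 = 0.13.
Precision τ = 1/σ² = 1/0.135² = 54.9.

μ = 0.54, τ = 54.9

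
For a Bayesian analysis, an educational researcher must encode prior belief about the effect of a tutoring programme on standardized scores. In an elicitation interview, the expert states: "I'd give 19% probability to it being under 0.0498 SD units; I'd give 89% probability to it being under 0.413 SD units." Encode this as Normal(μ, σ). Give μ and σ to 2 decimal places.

μ = 0.20, σ = 0.17

The p-quantile of Normal(μ,σ) is μ + z_p·σ, with z_{0.19} = -0.8779 and z_{0.89} = 1.227.
Eliminate σ: μ = (z₂·x₁ − z₁·x₂)/(z₂ − z₁) = (1.227·0.0498 − (-0.8779)·0.413)/2.104 = 0.20.
Then σ = (x₂ − x₁)/(z₂ − z₁) = (0.413 − 0.0498)/2.104 = 0.17.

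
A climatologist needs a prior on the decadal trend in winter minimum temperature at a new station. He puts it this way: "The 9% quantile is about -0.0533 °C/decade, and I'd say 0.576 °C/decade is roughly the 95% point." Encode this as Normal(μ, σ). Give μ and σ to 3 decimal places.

For Normal(μ,σ), the p-quantile is μ + z_p·σ. Here z_{0.09} = -1.341, z_{0.95} = 1.645.
So -0.0533 = μ − 1.341σ and 0.576 = μ + 1.645σ.
Subtracting: σ = (0.576 − -0.0533)/(1.645 − (-1.341)) = 0.211.
Then μ = -0.0533 − (-1.341)·0.211 = 0.229.

μ = 0.229, σ = 0.211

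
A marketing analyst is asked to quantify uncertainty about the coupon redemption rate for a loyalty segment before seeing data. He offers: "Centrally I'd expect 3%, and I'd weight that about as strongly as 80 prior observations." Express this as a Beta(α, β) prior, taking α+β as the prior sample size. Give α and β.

α = 2.4, β = 77.6

Under the effective-sample-size interpretation, Beta(α, β) has prior mean α/(α+β) and prior sample size α+β.
So α+β = 80 and α/(α+β) = 0.03, giving α = 0.03·80 = 2.4 and β = 80 − 2.4 = 77.6.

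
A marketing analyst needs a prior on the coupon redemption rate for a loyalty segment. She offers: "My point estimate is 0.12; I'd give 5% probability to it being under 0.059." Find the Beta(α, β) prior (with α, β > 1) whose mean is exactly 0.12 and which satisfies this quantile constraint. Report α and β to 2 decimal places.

With mean 0.12 fixed, write α = 0.12s, β = 0.88s where s = α+β.
Need P(θ < 0.059) = 0.05 under Beta(0.12s, 0.88s). Normal approximation: (q−m)/√(m(1−m)/s) ≈ z_{0.05} = -1.64, so s ≈ 0.12·0.88·(-1.64)²/(0.059−0.12)² = 76.8.
At s = 76.8: P(θ<0.059) ≈ 0.028. Adjusting to match 0.05 gives s ≈ 58.95.
So α = 0.12·58.95 ≈ 7.07, β = 0.88·58.95 ≈ 51.88.

α ≈ 7.07, β ≈ 51.88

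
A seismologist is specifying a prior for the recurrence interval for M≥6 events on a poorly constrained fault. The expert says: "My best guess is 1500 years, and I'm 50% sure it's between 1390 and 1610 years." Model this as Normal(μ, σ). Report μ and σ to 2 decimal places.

μ = 1500.00, σ = 163.09

A symmetric 50% interval runs μ ± z·σ with z = 0.6745.
Half-width = 110, so σ = 110/0.6745 = 163.09.
μ is the stated best guess, 1500.00.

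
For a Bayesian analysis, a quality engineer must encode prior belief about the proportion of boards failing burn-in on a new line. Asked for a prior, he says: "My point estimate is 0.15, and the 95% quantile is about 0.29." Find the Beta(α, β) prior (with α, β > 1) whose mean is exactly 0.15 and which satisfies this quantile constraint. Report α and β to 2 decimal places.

α ≈ 3.24, β ≈ 18.35

With mean 0.15 fixed, write α = 0.15s, β = 0.85s where s = α+β.
Need P(θ < 0.29) = 0.95 under Beta(0.15s, 0.85s). Normal approximation: (q−m)/√(m(1−m)/s) ≈ z_{0.95} = 1.64, so s ≈ 0.15·0.85·(1.64)²/(0.29−0.15)² = 17.6.
At s = 17.6: P(θ<0.29) ≈ 0.934. Adjusting to match 0.95 gives s ≈ 21.59.
So α = 0.15·21.59 ≈ 3.24, β = 0.85·21.59 ≈ 18.35.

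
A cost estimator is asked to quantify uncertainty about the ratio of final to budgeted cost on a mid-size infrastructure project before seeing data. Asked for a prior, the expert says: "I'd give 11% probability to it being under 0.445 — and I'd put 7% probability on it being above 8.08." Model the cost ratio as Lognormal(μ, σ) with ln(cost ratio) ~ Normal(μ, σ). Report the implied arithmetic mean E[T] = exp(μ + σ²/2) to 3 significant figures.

If T ~ Lognormal(μ,σ) then ln T ~ Normal(μ,σ), so the p-quantile of ln T is μ + z_p·σ.
ln(0.445) = -0.8097 and ln(8.08) = 2.089; z_{0.11} = -1.227, z_{0.93} = 1.476.
σ = (2.089 − -0.8097)/(1.476 − (-1.227)) = 1.073.
μ = -0.8097 − (-1.227)·1.073 = 0.506.
E[T] = exp(μ + σ²/2) = exp(0.506 + 0.5755) = 2.95.

E[T] ≈ 2.95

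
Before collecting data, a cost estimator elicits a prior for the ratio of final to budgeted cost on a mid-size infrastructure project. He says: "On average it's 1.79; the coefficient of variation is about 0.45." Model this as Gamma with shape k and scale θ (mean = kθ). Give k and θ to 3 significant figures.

k ≈ 4.94, θ ≈ 0.362

For Gamma(k, scale θ): mean = kθ, variance = kθ², so CV = 1/√k.
CV = 0.45, hence k = 1/CV² = 4.94.
Then θ = mean/k = 1.79/4.94 = 0.362.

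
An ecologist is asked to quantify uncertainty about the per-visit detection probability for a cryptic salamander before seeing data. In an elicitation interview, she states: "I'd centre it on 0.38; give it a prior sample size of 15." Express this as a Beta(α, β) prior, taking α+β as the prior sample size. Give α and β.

α = 5.7, β = 9.3

Under the effective-sample-size interpretation, Beta(α, β) has prior mean α/(α+β) and prior sample size α+β.
So α+β = 15 and α/(α+β) = 0.38, giving α = 0.38·15 = 5.7 and β = 15 − 5.7 = 9.3.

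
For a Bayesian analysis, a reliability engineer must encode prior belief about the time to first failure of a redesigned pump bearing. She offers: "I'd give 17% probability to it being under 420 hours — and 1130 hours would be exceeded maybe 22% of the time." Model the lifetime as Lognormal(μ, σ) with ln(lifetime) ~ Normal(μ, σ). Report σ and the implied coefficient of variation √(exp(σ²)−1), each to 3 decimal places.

σ ≈ 0.573, CV ≈ 0.624

If T ~ Lognormal(μ,σ) then ln T ~ Normal(μ,σ), so the p-quantile of ln T is μ + z_p·σ.
ln(420) = 6.04 and ln(1130) = 7.03; z_{0.17} = -0.9542, z_{0.78} = 0.7722.
σ = (7.03 − 6.04)/(0.7722 − (-0.9542)) = 0.573.
μ = 6.04 − (-0.9542)·0.573 = 6.587.
CV = √(exp(σ²)−1) = √(exp(0.3287)−1) = 0.624.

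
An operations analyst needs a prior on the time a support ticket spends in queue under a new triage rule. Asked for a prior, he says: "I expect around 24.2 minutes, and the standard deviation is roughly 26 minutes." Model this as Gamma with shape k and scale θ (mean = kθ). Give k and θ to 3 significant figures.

k ≈ 0.866, θ ≈ 27.9

For Gamma(k, scale θ): mean = kθ, variance = kθ², so CV = 1/√k.
CV = SD/mean = 26/24.2 = 1.074, hence k = 1/CV² = 0.866.
Then θ = mean/k = 24.2/0.866 = 27.9.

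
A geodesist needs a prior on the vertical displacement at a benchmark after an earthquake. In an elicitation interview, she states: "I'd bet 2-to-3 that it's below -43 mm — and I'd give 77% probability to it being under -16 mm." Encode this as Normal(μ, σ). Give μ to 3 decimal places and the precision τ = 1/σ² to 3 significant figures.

μ = -36.106, τ = 0.00135

The p-quantile of Normal(μ,σ) is μ + z_p·σ, with z_{0.4} = -0.2533 and z_{0.77} = 0.7388.
Eliminate σ: μ = (z₂·x₁ − z₁·x₂)/(z₂ − z₁) = (0.7388·-43 − (-0.2533)·-16)/0.9922 = -36.106.
Then σ = (x₂ − x₁)/(z₂ − z₁) = (-16 − -43)/0.9922 = 27.212.
Precision τ = 1/σ² = 1/27.21² = 0.00135.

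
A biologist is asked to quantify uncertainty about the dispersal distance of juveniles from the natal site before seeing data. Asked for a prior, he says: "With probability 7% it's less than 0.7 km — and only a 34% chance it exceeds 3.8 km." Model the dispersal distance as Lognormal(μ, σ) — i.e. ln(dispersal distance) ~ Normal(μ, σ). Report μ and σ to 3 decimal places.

μ ≈ 0.965, σ ≈ 0.896

If T ~ Lognormal(μ,σ) then ln T ~ Normal(μ,σ), so the p-quantile of ln T is μ + z_p·σ.
ln(0.7) = -0.3567 and ln(3.8) = 1.335; z_{0.07} = -1.476, z_{0.66} = 0.4125.
σ = (1.335 − -0.3567)/(0.4125 − (-1.476)) = 0.896.
μ = -0.3567 − (-1.476)·0.896 = 0.965.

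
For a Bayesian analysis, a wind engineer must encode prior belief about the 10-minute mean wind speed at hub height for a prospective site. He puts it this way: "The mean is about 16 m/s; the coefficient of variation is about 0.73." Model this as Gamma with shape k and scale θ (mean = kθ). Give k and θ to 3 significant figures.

For Gamma(k, scale θ): mean = kθ, variance = kθ², so CV = 1/√k.
CV = 0.73, hence k = 1/CV² = 1.88.
Then θ = mean/k = 16/1.88 = 8.53.

k ≈ 1.88, θ ≈ 8.53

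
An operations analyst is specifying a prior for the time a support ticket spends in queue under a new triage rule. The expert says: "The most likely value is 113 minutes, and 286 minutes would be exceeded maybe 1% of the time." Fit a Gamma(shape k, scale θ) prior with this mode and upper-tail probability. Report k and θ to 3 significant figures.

Gamma(k,θ) with k>1 has mode (k−1)θ, so θ = 113/(k−1).
Need P(X < 286) = 0.99 with θ tied to k this way. Start at k = 2, θ = 113: P(X<286) ≈ 0.719.
Too low — raise k to concentrate. Iterating converges to k ≈ 6.43.
Then θ = 113/(6.43−1) ≈ 20.8.

k ≈ 6.43, θ ≈ 20.8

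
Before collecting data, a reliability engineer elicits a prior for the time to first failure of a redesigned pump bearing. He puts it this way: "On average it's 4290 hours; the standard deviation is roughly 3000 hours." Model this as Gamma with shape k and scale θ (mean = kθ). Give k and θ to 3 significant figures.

k ≈ 2.04, θ ≈ 2100

For Gamma(k, scale θ): mean = kθ, variance = kθ², so CV = 1/√k.
CV = SD/mean = 3000/4290 = 0.6993, hence k = 1/CV² = 2.04.
Then θ = mean/k = 4290/2.04 = 2100.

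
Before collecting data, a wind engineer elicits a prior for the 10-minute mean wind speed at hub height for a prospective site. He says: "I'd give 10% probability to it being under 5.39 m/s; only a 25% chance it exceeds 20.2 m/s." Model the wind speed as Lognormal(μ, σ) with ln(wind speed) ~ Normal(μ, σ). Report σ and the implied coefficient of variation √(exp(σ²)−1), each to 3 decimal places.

σ ≈ 0.675, CV ≈ 0.760

If T ~ Lognormal(μ,σ) then ln T ~ Normal(μ,σ), so the p-quantile of ln T is μ + z_p·σ.
ln(5.39) = 1.685 and ln(20.2) = 3.006; z_{0.1} = -1.282, z_{0.75} = 0.6745.
σ = (3.006 − 1.685)/(0.6745 − (-1.282)) = 0.675.
μ = 1.685 − (-1.282)·0.675 = 2.550.
CV = √(exp(σ²)−1) = √(exp(0.4562)−1) = 0.760.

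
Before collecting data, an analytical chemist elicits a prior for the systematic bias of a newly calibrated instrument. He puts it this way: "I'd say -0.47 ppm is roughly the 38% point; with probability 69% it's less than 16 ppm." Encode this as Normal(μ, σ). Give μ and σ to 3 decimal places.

The p-quantile of Normal(μ,σ) is μ + z_p·σ, with z_{0.38} = -0.3055 and z_{0.69} = 0.4959.
Eliminate σ: μ = (z₂·x₁ − z₁·x₂)/(z₂ − z₁) = (0.4959·-0.47 − (-0.3055)·16)/0.8013 = 5.809.
Then σ = (x₂ − x₁)/(z₂ − z₁) = (16 − -0.47)/0.8013 = 20.553.

μ = 5.809, σ = 20.553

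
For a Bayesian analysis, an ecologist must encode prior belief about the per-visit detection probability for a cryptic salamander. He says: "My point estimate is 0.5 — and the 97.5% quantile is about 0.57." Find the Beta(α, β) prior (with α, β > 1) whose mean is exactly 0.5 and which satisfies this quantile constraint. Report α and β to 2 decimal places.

α ≈ 97.28, β ≈ 97.28

With mean 0.5 fixed, write α = 0.5s, β = 0.5s where s = α+β.
Need P(θ < 0.57) = 0.975 under Beta(0.5s, 0.5s). Normal approximation: (q−m)/√(m(1−m)/s) ≈ z_{0.975} = 1.96, so s ≈ 0.5·0.5·(1.96)²/(0.57−0.5)² = 196.0.
At s = 196.0: P(θ<0.57) ≈ 0.975. Adjusting to match 0.975 gives s ≈ 194.56.
So α = 0.5·194.56 ≈ 97.28, β = 0.5·194.56 ≈ 97.28.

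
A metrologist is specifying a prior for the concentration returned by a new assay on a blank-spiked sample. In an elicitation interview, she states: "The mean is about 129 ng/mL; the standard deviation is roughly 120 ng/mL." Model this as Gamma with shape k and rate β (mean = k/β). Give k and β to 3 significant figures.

k ≈ 1.16, β ≈ 0.00896

For Gamma(k, rate β): mean = k/β, variance = k/β², so CV = 1/√k.
CV = SD/mean = 120/129 = 0.9302, hence k = 1/CV² = 1.16.
Then β = k/mean = 1.16/129 = 0.00896.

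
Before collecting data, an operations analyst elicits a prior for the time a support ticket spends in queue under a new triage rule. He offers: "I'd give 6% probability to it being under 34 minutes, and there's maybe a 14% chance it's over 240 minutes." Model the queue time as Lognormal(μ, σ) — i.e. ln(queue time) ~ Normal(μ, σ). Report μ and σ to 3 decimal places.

μ ≈ 4.679, σ ≈ 0.742

If T ~ Lognormal(μ,σ) then ln T ~ Normal(μ,σ), so the p-quantile of ln T is μ + z_p·σ.
ln(34) = 3.526 and ln(240) = 5.481; z_{0.06} = -1.555, z_{0.86} = 1.08.
σ = (5.481 − 3.526)/(1.08 − (-1.555)) = 0.742.
μ = 3.526 − (-1.555)·0.742 = 4.679.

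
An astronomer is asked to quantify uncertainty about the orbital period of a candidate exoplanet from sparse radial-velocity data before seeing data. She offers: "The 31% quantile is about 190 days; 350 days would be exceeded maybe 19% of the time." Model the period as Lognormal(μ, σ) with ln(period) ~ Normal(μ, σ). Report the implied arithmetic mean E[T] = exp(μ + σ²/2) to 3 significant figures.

If T ~ Lognormal(μ,σ) then ln T ~ Normal(μ,σ), so the p-quantile of ln T is μ + z_p·σ.
ln(190) = 5.247 and ln(350) = 5.858; z_{0.31} = -0.4959, z_{0.81} = 0.8779.
σ = (5.858 − 5.247)/(0.8779 − (-0.4959)) = 0.445.
μ = 5.247 − (-0.4959)·0.445 = 5.468.
E[T] = exp(μ + σ²/2) = exp(5.468 + 0.0989) = 261 days.

E[T] ≈ 261 days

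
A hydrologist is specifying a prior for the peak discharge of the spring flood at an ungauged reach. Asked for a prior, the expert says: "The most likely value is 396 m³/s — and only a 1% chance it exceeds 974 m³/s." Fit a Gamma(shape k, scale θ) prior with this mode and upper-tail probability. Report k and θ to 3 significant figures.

Gamma(k,θ) with k>1 has mode (k−1)θ, so θ = 396/(k−1).
Need P(X < 974) = 0.99 with θ tied to k this way. Start at k = 2, θ = 396: P(X<974) ≈ 0.704.
Too low — raise k to concentrate. Iterating converges to k ≈ 6.82.
Then θ = 396/(6.82−1) ≈ 68.1.

k ≈ 6.82, θ ≈ 68.1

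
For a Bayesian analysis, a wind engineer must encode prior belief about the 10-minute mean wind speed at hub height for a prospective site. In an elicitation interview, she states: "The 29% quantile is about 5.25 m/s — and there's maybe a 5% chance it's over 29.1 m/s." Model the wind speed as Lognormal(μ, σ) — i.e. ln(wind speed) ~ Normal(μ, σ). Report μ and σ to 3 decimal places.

If T ~ Lognormal(μ,σ) then ln T ~ Normal(μ,σ), so the p-quantile of ln T is μ + z_p·σ.
ln(5.25) = 1.658 and ln(29.1) = 3.371; z_{0.29} = -0.5534, z_{0.95} = 1.645.
σ = (3.371 − 1.658)/(1.645 − (-0.5534)) = 0.779.
μ = 1.658 − (-0.5534)·0.779 = 2.089.

μ ≈ 2.089, σ ≈ 0.779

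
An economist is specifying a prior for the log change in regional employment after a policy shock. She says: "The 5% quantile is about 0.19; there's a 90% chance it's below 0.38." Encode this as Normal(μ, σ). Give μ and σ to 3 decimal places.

For Normal(μ,σ), the p-quantile is μ + z_p·σ. Here z_{0.05} = -1.645, z_{0.9} = 1.282.
So 0.19 = μ − 1.645σ and 0.38 = μ + 1.282σ.
Subtracting: σ = (0.38 − 0.19)/(1.282 − (-1.645)) = 0.065.
Then μ = 0.19 − (-1.645)·0.065 = 0.297.

μ = 0.297, σ = 0.065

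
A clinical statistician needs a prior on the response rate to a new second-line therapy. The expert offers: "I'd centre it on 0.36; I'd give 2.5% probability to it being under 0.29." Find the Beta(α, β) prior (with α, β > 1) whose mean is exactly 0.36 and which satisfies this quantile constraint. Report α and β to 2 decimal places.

α ≈ 61.71, β ≈ 109.70

With mean 0.36 fixed, write α = 0.36s, β = 0.64s where s = α+β.
Need P(θ < 0.29) = 0.025 under Beta(0.36s, 0.64s). Normal approximation: (q−m)/√(m(1−m)/s) ≈ z_{0.025} = -1.96, so s ≈ 0.36·0.64·(-1.96)²/(0.29−0.36)² = 180.6.
At s = 180.6: P(θ<0.29) ≈ 0.022. Adjusting to match 0.025 gives s ≈ 171.41.
So α = 0.36·171.41 ≈ 61.71, β = 0.64·171.41 ≈ 109.70.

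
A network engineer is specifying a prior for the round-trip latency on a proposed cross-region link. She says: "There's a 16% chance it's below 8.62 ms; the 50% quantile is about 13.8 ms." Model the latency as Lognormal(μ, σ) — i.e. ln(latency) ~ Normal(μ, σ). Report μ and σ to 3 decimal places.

If T ~ Lognormal(μ,σ) then ln T ~ Normal(μ,σ), so the p-quantile of ln T is μ + z_p·σ.
ln(8.62) = 2.154 and ln(13.8) = 2.625; z_{0.16} = -0.9945, z_{0.5} = 0.
σ = (2.625 − 2.154)/(0 − (-0.9945)) = 0.473.
μ = 2.154 − (-0.9945)·0.473 = 2.625.

μ ≈ 2.625, σ ≈ 0.473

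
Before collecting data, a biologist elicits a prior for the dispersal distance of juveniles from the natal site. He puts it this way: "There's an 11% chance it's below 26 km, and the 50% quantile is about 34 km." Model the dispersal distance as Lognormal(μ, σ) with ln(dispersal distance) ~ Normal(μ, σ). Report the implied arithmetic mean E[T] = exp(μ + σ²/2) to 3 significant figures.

If T ~ Lognormal(μ,σ) then ln T ~ Normal(μ,σ), so the p-quantile of ln T is μ + z_p·σ.
ln(26) = 3.258 and ln(34) = 3.526; z_{0.11} = -1.227, z_{0.5} = 0.
σ = (3.526 − 3.258)/(0 − (-1.227)) = 0.219.
μ = 3.258 − (-1.227)·0.219 = 3.526.
E[T] = exp(μ + σ²/2) = exp(3.526 + 0.0239) = 34.8 km.

E[T] ≈ 34.8 km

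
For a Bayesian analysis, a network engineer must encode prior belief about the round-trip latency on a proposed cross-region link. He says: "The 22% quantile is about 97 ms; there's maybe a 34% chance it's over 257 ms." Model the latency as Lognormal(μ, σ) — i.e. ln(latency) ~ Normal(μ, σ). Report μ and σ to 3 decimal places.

If T ~ Lognormal(μ,σ) then ln T ~ Normal(μ,σ), so the p-quantile of ln T is μ + z_p·σ.
ln(97) = 4.575 and ln(257) = 5.549; z_{0.22} = -0.7722, z_{0.66} = 0.4125.
σ = (5.549 − 4.575)/(0.4125 − (-0.7722)) = 0.822.
μ = 4.575 − (-0.7722)·0.822 = 5.210.

μ ≈ 5.210, σ ≈ 0.822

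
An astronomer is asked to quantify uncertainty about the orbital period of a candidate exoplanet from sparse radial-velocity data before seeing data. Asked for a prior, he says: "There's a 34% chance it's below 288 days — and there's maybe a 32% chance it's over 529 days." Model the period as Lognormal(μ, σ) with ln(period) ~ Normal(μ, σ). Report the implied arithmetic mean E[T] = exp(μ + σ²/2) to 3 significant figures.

If T ~ Lognormal(μ,σ) then ln T ~ Normal(μ,σ), so the p-quantile of ln T is μ + z_p·σ.
ln(288) = 5.663 and ln(529) = 6.271; z_{0.34} = -0.4125, z_{0.68} = 0.4677.
σ = (6.271 − 5.663)/(0.4677 − (-0.4125)) = 0.691.
μ = 5.663 − (-0.4125)·0.691 = 5.948.
E[T] = exp(μ + σ²/2) = exp(5.948 + 0.2386) = 486 days.

E[T] ≈ 486 days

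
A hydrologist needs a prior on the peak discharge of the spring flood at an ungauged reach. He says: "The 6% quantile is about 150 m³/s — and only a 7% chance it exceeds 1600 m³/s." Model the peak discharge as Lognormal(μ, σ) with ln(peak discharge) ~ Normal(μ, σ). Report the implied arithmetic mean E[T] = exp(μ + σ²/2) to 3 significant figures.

If T ~ Lognormal(μ,σ) then ln T ~ Normal(μ,σ), so the p-quantile of ln T is μ + z_p·σ.
ln(150) = 5.011 and ln(1600) = 7.378; z_{0.06} = -1.555, z_{0.93} = 1.476.
σ = (7.378 − 5.011)/(1.476 − (-1.555)) = 0.781.
μ = 5.011 − (-1.555)·0.781 = 6.225.
E[T] = exp(μ + σ²/2) = exp(6.225 + 0.3050) = 685 m³/s.

E[T] ≈ 685 m³/s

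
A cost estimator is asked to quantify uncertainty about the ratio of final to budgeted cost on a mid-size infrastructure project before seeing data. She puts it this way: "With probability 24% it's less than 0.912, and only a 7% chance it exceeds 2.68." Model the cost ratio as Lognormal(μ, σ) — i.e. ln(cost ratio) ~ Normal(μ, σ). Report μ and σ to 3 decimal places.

If T ~ Lognormal(μ,σ) then ln T ~ Normal(μ,σ), so the p-quantile of ln T is μ + z_p·σ.
ln(0.912) = -0.09212 and ln(2.68) = 0.9858; z_{0.24} = -0.7063, z_{0.93} = 1.476.
σ = (0.9858 − -0.09212)/(1.476 − (-0.7063)) = 0.494.
μ = -0.09212 − (-0.7063)·0.494 = 0.257.

μ ≈ 0.257, σ ≈ 0.494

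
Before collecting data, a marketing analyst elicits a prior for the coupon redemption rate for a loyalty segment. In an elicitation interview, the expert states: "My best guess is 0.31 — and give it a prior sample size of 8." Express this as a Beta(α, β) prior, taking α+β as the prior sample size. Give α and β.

α = 2.48, β = 5.52

Under the effective-sample-size interpretation, Beta(α, β) has prior mean α/(α+β) and prior sample size α+β.
So α+β = 8 and α/(α+β) = 0.31, giving α = 0.31·8 = 2.48 and β = 8 − 2.48 = 5.52.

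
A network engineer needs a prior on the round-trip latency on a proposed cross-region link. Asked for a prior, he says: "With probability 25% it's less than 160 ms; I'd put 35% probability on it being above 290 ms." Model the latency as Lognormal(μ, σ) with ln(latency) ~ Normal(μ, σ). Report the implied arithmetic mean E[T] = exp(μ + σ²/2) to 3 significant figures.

E[T] ≈ 273 ms

If T ~ Lognormal(μ,σ) then ln T ~ Normal(μ,σ), so the p-quantile of ln T is μ + z_p·σ.
ln(160) = 5.075 and ln(290) = 5.67; z_{0.25} = -0.6745, z_{0.65} = 0.3853.
σ = (5.67 − 5.075)/(0.3853 − (-0.6745)) = 0.561.
μ = 5.075 − (-0.6745)·0.561 = 5.454.
E[T] = exp(μ + σ²/2) = exp(5.454 + 0.1574) = 273 ms.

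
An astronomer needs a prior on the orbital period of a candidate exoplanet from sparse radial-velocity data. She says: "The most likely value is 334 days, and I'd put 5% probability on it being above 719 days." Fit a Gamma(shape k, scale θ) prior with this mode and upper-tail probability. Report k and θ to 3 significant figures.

k ≈ 5.69, θ ≈ 71.2

Gamma(k,θ) with k>1 has mode (k−1)θ, so θ = 334/(k−1).
Need P(X < 719) = 0.95 with θ tied to k this way. Start at k = 2, θ = 334: P(X<719) ≈ 0.634.
Too low — raise k to concentrate. Iterating converges to k ≈ 5.69.
Then θ = 334/(5.69−1) ≈ 71.2.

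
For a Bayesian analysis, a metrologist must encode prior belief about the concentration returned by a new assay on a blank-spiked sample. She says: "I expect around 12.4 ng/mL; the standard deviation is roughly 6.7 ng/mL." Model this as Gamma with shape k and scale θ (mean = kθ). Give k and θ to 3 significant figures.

k ≈ 3.43, θ ≈ 3.62

For Gamma(k, scale θ): mean = kθ, variance = kθ², so CV = 1/√k.
CV = SD/mean = 6.7/12.4 = 0.5403, hence k = 1/CV² = 3.43.
Then θ = mean/k = 12.4/3.43 = 3.62.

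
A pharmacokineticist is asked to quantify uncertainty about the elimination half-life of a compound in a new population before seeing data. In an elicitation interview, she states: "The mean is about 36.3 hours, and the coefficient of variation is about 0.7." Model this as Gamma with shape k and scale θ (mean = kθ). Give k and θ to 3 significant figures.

k ≈ 2.04, θ ≈ 17.8

For Gamma(k, scale θ): mean = kθ, variance = kθ², so CV = 1/√k.
CV = 0.7, hence k = 1/CV² = 2.04.
Then θ = mean/k = 36.3/2.04 = 17.8.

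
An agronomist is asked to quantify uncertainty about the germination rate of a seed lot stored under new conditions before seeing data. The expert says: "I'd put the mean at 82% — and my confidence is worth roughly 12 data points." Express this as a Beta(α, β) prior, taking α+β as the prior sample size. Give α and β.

α = 9.84, β = 2.16

Under the effective-sample-size interpretation, Beta(α, β) has prior mean α/(α+β) and prior sample size α+β.
So α+β = 12 and α/(α+β) = 0.82, giving α = 0.82·12 = 9.84 and β = 12 − 9.84 = 2.16.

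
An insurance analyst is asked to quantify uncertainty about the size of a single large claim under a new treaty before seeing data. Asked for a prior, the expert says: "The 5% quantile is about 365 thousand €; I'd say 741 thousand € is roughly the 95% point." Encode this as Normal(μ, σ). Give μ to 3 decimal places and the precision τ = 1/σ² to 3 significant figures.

μ = 553.000, τ = 7.65e-05

For Normal(μ,σ), the p-quantile is μ + z_p·σ. Here z_{0.05} = -1.645, z_{0.95} = 1.645.
So 365 = μ − 1.645σ and 741 = μ + 1.645σ.
Subtracting: σ = (741 − 365)/(1.645 − (-1.645)) = 114.296.
Then μ = 365 − (-1.645)·114.296 = 553.000.
Precision τ = 1/σ² = 1/114.3² = 7.65e-05.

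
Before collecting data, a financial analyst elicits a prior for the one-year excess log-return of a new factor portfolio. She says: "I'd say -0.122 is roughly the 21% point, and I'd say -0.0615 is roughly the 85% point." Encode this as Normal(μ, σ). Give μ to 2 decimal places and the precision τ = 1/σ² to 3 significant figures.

The p-quantile of Normal(μ,σ) is μ + z_p·σ, with z_{0.21} = -0.8064 and z_{0.85} = 1.036.
Eliminate σ: μ = (z₂·x₁ − z₁·x₂)/(z₂ − z₁) = (1.036·-0.122 − (-0.8064)·-0.0615)/1.843 = -0.10.
Then σ = (x₂ − x₁)/(z₂ − z₁) = (-0.0615 − -0.122)/1.843 = 0.03.
Precision τ = 1/σ² = 1/0.03283² = 928.

μ = -0.10, τ = 928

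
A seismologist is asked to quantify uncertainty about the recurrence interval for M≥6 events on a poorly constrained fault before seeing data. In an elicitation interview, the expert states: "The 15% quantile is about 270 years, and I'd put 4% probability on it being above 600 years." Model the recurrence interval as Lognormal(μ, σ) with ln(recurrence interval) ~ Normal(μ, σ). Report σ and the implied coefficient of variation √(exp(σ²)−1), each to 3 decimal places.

σ ≈ 0.286, CV ≈ 0.292

If T ~ Lognormal(μ,σ) then ln T ~ Normal(μ,σ), so the p-quantile of ln T is μ + z_p·σ.
ln(270) = 5.598 and ln(600) = 6.397; z_{0.15} = -1.036, z_{0.96} = 1.751.
σ = (6.397 − 5.598)/(1.751 − (-1.036)) = 0.286.
μ = 5.598 − (-1.036)·0.286 = 5.895.
CV = √(exp(σ²)−1) = √(exp(0.0821)−1) = 0.292.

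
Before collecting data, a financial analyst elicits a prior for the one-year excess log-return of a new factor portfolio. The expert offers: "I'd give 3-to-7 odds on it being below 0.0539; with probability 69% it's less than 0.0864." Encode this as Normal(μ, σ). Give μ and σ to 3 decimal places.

For Normal(μ,σ), the p-quantile is μ + z_p·σ. Here z_{0.3} = -0.5244, z_{0.69} = 0.4959.
So 0.0539 = μ − 0.5244σ and 0.0864 = μ + 0.4959σ.
Subtracting: σ = (0.0864 − 0.0539)/(0.4959 − (-0.5244)) = 0.032.
Then μ = 0.0539 − (-0.5244)·0.032 = 0.071.

μ = 0.071, σ = 0.032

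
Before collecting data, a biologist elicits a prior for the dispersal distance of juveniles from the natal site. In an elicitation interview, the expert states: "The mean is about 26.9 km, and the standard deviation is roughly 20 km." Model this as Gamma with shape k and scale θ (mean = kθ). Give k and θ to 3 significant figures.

For Gamma(k, scale θ): mean = kθ, variance = kθ², so CV = 1/√k.
CV = SD/mean = 20/26.9 = 0.7435, hence k = 1/CV² = 1.81.
Then θ = mean/k = 26.9/1.81 = 14.9.

k ≈ 1.81, θ ≈ 14.9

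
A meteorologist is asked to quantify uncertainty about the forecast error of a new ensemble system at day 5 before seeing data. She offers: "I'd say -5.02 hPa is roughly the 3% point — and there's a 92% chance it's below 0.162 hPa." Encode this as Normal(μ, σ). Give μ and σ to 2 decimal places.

The p-quantile of Normal(μ,σ) is μ + z_p·σ, with z_{0.03} = -1.881 and z_{0.92} = 1.405.
Eliminate σ: μ = (z₂·x₁ − z₁·x₂)/(z₂ − z₁) = (1.405·-5.02 − (-1.881)·0.162)/3.286 = -2.05.
Then σ = (x₂ − x₁)/(z₂ − z₁) = (0.162 − -5.02)/3.286 = 1.58.

μ = -2.05, σ = 1.58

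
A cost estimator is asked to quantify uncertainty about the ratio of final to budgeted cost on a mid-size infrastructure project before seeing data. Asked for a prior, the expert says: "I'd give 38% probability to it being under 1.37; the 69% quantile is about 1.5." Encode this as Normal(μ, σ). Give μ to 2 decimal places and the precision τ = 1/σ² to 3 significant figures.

μ = 1.42, τ = 38

For Normal(μ,σ), the p-quantile is μ + z_p·σ. Here z_{0.38} = -0.3055, z_{0.69} = 0.4959.
So 1.37 = μ − 0.3055σ and 1.5 = μ + 0.4959σ.
Subtracting: σ = (1.5 − 1.37)/(0.4959 − (-0.3055)) = 0.16.
Then μ = 1.37 − (-0.3055)·0.16 = 1.42.
Precision τ = 1/σ² = 1/0.1622² = 38.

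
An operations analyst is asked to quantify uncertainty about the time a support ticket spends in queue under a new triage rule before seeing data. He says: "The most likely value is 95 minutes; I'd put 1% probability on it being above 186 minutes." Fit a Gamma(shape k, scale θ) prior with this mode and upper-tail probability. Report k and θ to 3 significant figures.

Gamma(k,θ) with k>1 has mode (k−1)θ, so θ = 95/(k−1).
Need P(X < 186) = 0.99 with θ tied to k this way. Start at k = 2, θ = 95: P(X<186) ≈ 0.582.
Too low — raise k to concentrate. Iterating converges to k ≈ 11.9.
Then θ = 95/(11.9−1) ≈ 8.7.

k ≈ 11.9, θ ≈ 8.7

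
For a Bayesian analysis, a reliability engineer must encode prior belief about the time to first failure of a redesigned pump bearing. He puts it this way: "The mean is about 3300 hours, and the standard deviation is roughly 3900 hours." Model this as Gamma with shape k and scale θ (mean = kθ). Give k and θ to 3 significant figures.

k ≈ 0.716, θ ≈ 4610

For Gamma(k, scale θ): mean = kθ, variance = kθ², so CV = 1/√k.
CV = SD/mean = 3900/3300 = 1.182, hence k = 1/CV² = 0.716.
Then θ = mean/k = 3300/0.716 = 4610.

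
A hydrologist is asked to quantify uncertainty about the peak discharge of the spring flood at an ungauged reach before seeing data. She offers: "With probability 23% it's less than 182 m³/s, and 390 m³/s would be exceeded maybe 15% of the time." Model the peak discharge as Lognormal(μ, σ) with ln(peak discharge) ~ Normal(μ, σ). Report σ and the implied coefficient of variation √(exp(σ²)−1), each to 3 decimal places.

If T ~ Lognormal(μ,σ) then ln T ~ Normal(μ,σ), so the p-quantile of ln T is μ + z_p·σ.
ln(182) = 5.204 and ln(390) = 5.966; z_{0.23} = -0.7388, z_{0.85} = 1.036.
σ = (5.966 − 5.204)/(1.036 − (-0.7388)) = 0.429.
μ = 5.204 − (-0.7388)·0.429 = 5.521.
CV = √(exp(σ²)−1) = √(exp(0.1843)−1) = 0.450.

σ ≈ 0.429, CV ≈ 0.450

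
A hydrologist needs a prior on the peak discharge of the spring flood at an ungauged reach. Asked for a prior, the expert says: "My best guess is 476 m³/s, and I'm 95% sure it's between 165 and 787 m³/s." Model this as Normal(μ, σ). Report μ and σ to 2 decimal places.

μ = 476.00, σ = 158.68

A symmetric 95% interval runs μ ± z·σ with z = 1.96.
Half-width = 311, so σ = 311/1.96 = 158.68.
μ is the stated best guess, 476.00.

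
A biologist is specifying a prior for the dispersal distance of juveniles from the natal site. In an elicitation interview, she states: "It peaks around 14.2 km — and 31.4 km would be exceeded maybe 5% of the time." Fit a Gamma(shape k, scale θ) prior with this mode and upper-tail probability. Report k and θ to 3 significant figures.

k ≈ 5.37, θ ≈ 3.25

Gamma(k,θ) with k>1 has mode (k−1)θ, so θ = 14.2/(k−1).
Need P(X < 31.4) = 0.95 with θ tied to k this way. Start at k = 2, θ = 14.2: P(X<31.4) ≈ 0.648.
Too low — raise k to concentrate. Iterating converges to k ≈ 5.37.
Then θ = 14.2/(5.37−1) ≈ 3.25.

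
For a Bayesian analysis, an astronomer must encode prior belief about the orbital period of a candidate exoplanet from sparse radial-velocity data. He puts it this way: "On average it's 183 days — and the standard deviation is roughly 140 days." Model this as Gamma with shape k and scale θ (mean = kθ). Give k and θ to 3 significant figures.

k ≈ 1.71, θ ≈ 107

For Gamma(k, scale θ): mean = kθ, variance = kθ², so CV = 1/√k.
CV = SD/mean = 140/183 = 0.765, hence k = 1/CV² = 1.71.
Then θ = mean/k = 183/1.71 = 107.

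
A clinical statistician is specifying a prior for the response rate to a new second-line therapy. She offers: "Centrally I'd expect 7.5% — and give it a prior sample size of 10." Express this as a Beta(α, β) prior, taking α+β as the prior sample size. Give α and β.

α = 0.75, β = 9.25

Under the effective-sample-size interpretation, Beta(α, β) has prior mean α/(α+β) and prior sample size α+β.
So α+β = 10 and α/(α+β) = 0.075, giving α = 0.075·10 = 0.75 and β = 10 − 0.75 = 9.25.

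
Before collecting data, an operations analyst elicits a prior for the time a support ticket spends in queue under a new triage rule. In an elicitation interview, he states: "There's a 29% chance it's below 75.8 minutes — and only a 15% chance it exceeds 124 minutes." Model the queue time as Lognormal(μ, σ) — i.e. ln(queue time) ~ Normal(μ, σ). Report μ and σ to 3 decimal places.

μ ≈ 4.499, σ ≈ 0.310

If T ~ Lognormal(μ,σ) then ln T ~ Normal(μ,σ), so the p-quantile of ln T is μ + z_p·σ.
ln(75.8) = 4.328 and ln(124) = 4.82; z_{0.29} = -0.5534, z_{0.85} = 1.036.
σ = (4.82 − 4.328)/(1.036 − (-0.5534)) = 0.310.
μ = 4.328 − (-0.5534)·0.310 = 4.499.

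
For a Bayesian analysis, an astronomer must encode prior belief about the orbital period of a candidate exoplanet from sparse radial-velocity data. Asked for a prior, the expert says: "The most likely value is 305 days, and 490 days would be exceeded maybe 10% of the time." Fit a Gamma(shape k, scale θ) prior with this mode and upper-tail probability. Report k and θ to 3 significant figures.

Gamma(k,θ) with k>1 has mode (k−1)θ, so θ = 305/(k−1).
Need P(X < 490) = 0.9 with θ tied to k this way. Start at k = 2, θ = 305: P(X<490) ≈ 0.477.
Too low — raise k to concentrate. Iterating converges to k ≈ 9.36.
Then θ = 305/(9.36−1) ≈ 36.5.

k ≈ 9.36, θ ≈ 36.5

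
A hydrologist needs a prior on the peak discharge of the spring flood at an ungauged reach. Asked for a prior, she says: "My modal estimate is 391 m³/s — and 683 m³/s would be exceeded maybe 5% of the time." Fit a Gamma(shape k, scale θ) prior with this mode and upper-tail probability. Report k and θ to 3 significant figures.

k ≈ 9.97, θ ≈ 43.6

Gamma(k,θ) with k>1 has mode (k−1)θ, so θ = 391/(k−1).
Need P(X < 683) = 0.95 with θ tied to k this way. Start at k = 2, θ = 391: P(X<683) ≈ 0.521.
Too low — raise k to concentrate. Iterating converges to k ≈ 9.97.
Then θ = 391/(9.97−1) ≈ 43.6.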